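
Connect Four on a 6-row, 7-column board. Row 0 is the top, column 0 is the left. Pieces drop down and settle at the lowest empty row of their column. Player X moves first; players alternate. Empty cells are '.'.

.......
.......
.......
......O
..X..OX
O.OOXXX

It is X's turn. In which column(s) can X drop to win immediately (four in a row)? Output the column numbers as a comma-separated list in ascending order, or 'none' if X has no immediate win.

col 0: drop X → no win
col 1: drop X → no win
col 2: drop X → no win
col 3: drop X → no win
col 4: drop X → no win
col 5: drop X → no win
col 6: drop X → no win

Answer: none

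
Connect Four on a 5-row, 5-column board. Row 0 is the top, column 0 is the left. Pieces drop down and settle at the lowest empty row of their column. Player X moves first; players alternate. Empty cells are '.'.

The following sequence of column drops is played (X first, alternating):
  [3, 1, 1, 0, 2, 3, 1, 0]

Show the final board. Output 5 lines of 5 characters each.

Answer: .....
.....
.X...
OX.O.
OOXX.

Derivation:
Move 1: X drops in col 3, lands at row 4
Move 2: O drops in col 1, lands at row 4
Move 3: X drops in col 1, lands at row 3
Move 4: O drops in col 0, lands at row 4
Move 5: X drops in col 2, lands at row 4
Move 6: O drops in col 3, lands at row 3
Move 7: X drops in col 1, lands at row 2
Move 8: O drops in col 0, lands at row 3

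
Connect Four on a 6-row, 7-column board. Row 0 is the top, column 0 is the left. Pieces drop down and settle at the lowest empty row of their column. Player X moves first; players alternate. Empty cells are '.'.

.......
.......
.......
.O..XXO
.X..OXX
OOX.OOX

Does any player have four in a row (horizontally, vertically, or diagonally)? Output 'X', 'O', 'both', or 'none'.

none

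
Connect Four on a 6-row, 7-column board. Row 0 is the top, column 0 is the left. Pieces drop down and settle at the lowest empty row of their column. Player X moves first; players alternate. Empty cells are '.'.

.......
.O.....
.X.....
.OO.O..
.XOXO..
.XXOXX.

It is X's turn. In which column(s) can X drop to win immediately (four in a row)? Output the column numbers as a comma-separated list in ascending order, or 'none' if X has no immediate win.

col 0: drop X → no win
col 1: drop X → no win
col 2: drop X → no win
col 3: drop X → no win
col 4: drop X → no win
col 5: drop X → no win
col 6: drop X → no win

Answer: none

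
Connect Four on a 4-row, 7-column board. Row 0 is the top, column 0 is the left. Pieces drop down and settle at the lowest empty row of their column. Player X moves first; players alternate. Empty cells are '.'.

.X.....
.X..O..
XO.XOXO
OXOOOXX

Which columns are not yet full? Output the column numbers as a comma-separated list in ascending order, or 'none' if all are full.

col 0: top cell = '.' → open
col 1: top cell = 'X' → FULL
col 2: top cell = '.' → open
col 3: top cell = '.' → open
col 4: top cell = '.' → open
col 5: top cell = '.' → open
col 6: top cell = '.' → open

Answer: 0,2,3,4,5,6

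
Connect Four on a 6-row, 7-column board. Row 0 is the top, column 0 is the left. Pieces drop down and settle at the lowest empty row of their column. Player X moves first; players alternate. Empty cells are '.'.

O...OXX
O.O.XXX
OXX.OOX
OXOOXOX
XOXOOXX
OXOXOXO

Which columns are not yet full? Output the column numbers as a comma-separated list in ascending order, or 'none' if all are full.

Answer: 1,2,3

Derivation:
col 0: top cell = 'O' → FULL
col 1: top cell = '.' → open
col 2: top cell = '.' → open
col 3: top cell = '.' → open
col 4: top cell = 'O' → FULL
col 5: top cell = 'X' → FULL
col 6: top cell = 'X' → FULL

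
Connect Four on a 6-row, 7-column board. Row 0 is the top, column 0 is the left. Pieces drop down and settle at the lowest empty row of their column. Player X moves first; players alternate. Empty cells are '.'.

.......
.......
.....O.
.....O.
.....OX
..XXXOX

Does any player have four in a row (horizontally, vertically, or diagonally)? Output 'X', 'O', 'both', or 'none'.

O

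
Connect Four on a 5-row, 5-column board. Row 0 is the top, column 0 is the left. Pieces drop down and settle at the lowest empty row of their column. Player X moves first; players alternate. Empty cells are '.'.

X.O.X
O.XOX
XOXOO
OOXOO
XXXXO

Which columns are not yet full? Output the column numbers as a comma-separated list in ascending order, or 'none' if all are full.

col 0: top cell = 'X' → FULL
col 1: top cell = '.' → open
col 2: top cell = 'O' → FULL
col 3: top cell = '.' → open
col 4: top cell = 'X' → FULL

Answer: 1,3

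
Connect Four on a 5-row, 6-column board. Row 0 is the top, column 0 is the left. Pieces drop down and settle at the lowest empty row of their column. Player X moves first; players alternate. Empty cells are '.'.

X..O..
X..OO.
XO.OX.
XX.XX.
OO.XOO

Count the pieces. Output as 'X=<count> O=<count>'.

X=9 O=9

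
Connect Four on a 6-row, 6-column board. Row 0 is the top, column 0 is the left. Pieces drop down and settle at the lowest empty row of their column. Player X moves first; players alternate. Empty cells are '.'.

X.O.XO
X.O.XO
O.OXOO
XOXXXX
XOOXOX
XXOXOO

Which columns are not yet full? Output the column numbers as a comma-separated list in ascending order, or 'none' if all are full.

Answer: 1,3

Derivation:
col 0: top cell = 'X' → FULL
col 1: top cell = '.' → open
col 2: top cell = 'O' → FULL
col 3: top cell = '.' → open
col 4: top cell = 'X' → FULL
col 5: top cell = 'O' → FULL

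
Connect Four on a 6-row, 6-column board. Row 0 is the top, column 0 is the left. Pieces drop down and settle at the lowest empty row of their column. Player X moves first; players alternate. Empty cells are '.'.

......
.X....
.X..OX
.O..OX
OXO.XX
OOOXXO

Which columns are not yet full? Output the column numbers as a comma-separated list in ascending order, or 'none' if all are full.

col 0: top cell = '.' → open
col 1: top cell = '.' → open
col 2: top cell = '.' → open
col 3: top cell = '.' → open
col 4: top cell = '.' → open
col 5: top cell = '.' → open

Answer: 0,1,2,3,4,5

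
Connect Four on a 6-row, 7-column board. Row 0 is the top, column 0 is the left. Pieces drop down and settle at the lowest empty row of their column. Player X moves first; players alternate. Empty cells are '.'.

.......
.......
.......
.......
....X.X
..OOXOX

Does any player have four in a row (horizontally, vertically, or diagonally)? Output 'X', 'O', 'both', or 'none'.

none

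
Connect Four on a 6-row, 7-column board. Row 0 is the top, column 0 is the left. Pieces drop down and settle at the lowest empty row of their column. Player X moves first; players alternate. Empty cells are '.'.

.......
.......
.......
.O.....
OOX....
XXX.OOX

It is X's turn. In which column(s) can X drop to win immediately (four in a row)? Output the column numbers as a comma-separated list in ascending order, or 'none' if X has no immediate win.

Answer: 3

Derivation:
col 0: drop X → no win
col 1: drop X → no win
col 2: drop X → no win
col 3: drop X → WIN!
col 4: drop X → no win
col 5: drop X → no win
col 6: drop X → no win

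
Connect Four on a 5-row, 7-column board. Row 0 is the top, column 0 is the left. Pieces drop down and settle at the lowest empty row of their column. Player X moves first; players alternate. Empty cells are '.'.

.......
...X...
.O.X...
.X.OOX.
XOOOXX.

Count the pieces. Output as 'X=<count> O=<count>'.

X=7 O=6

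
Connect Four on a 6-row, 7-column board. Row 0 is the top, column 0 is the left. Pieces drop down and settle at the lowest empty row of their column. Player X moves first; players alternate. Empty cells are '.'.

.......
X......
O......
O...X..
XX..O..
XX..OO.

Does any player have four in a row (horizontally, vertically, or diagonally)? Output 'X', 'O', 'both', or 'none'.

none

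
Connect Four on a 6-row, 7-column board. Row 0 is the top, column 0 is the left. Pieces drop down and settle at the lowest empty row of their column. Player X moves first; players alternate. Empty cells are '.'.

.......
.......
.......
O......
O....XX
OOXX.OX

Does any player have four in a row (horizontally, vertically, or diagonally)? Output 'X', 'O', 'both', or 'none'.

none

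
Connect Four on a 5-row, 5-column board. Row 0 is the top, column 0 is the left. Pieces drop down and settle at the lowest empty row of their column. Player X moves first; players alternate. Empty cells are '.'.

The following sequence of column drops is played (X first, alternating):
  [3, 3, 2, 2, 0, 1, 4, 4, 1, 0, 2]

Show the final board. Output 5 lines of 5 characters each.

Move 1: X drops in col 3, lands at row 4
Move 2: O drops in col 3, lands at row 3
Move 3: X drops in col 2, lands at row 4
Move 4: O drops in col 2, lands at row 3
Move 5: X drops in col 0, lands at row 4
Move 6: O drops in col 1, lands at row 4
Move 7: X drops in col 4, lands at row 4
Move 8: O drops in col 4, lands at row 3
Move 9: X drops in col 1, lands at row 3
Move 10: O drops in col 0, lands at row 3
Move 11: X drops in col 2, lands at row 2

Answer: .....
.....
..X..
OXOOO
XOXXX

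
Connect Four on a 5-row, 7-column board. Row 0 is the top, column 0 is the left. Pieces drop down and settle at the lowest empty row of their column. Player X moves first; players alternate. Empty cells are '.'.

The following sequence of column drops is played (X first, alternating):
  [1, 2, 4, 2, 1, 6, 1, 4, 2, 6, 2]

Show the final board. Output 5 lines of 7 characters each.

Answer: .......
..X....
.XX....
.XO.O.O
.XO.X.O

Derivation:
Move 1: X drops in col 1, lands at row 4
Move 2: O drops in col 2, lands at row 4
Move 3: X drops in col 4, lands at row 4
Move 4: O drops in col 2, lands at row 3
Move 5: X drops in col 1, lands at row 3
Move 6: O drops in col 6, lands at row 4
Move 7: X drops in col 1, lands at row 2
Move 8: O drops in col 4, lands at row 3
Move 9: X drops in col 2, lands at row 2
Move 10: O drops in col 6, lands at row 3
Move 11: X drops in col 2, lands at row 1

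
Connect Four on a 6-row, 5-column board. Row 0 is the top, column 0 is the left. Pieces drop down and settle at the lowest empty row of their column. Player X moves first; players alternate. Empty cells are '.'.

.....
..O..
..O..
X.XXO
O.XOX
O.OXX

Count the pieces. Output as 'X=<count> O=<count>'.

X=7 O=7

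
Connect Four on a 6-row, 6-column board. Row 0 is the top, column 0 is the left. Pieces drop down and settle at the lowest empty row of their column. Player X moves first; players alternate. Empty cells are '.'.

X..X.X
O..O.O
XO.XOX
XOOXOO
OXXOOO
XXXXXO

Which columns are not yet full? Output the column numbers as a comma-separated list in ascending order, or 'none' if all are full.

col 0: top cell = 'X' → FULL
col 1: top cell = '.' → open
col 2: top cell = '.' → open
col 3: top cell = 'X' → FULL
col 4: top cell = '.' → open
col 5: top cell = 'X' → FULL

Answer: 1,2,4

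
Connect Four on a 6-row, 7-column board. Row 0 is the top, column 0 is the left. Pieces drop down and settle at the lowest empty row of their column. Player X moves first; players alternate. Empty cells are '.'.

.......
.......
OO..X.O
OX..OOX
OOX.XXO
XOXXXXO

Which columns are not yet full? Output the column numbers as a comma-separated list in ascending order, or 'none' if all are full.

Answer: 0,1,2,3,4,5,6

Derivation:
col 0: top cell = '.' → open
col 1: top cell = '.' → open
col 2: top cell = '.' → open
col 3: top cell = '.' → open
col 4: top cell = '.' → open
col 5: top cell = '.' → open
col 6: top cell = '.' → open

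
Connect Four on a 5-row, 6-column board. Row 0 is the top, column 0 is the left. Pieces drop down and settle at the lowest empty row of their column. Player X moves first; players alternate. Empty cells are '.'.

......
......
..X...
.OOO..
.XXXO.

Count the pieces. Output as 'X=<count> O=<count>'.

X=4 O=4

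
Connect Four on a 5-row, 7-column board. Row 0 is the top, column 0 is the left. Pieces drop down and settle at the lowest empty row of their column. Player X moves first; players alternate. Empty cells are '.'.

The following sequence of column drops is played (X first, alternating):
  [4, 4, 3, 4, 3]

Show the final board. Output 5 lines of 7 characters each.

Answer: .......
.......
....O..
...XO..
...XX..

Derivation:
Move 1: X drops in col 4, lands at row 4
Move 2: O drops in col 4, lands at row 3
Move 3: X drops in col 3, lands at row 4
Move 4: O drops in col 4, lands at row 2
Move 5: X drops in col 3, lands at row 3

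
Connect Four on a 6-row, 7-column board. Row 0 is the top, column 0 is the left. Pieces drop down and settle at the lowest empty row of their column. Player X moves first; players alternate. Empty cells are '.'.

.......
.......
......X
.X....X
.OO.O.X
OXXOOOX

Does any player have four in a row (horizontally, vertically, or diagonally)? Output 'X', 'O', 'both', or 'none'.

X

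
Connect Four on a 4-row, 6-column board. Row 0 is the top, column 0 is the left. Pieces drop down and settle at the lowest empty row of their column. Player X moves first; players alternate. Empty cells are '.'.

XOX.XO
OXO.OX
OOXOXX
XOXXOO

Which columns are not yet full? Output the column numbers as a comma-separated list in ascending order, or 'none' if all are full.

Answer: 3

Derivation:
col 0: top cell = 'X' → FULL
col 1: top cell = 'O' → FULL
col 2: top cell = 'X' → FULL
col 3: top cell = '.' → open
col 4: top cell = 'X' → FULL
col 5: top cell = 'O' → FULL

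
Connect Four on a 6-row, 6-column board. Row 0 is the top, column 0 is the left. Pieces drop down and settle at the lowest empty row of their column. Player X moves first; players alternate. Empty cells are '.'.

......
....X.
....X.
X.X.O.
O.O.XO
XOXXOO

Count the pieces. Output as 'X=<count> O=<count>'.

X=8 O=7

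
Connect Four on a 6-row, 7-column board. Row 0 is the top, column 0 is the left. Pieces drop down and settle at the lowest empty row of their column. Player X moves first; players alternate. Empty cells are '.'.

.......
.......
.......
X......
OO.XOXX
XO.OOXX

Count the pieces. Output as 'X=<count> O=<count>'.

X=7 O=6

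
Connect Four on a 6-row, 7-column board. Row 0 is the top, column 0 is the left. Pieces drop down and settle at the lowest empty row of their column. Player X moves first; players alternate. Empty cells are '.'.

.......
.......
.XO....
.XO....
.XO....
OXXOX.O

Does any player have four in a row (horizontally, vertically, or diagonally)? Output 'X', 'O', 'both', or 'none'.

X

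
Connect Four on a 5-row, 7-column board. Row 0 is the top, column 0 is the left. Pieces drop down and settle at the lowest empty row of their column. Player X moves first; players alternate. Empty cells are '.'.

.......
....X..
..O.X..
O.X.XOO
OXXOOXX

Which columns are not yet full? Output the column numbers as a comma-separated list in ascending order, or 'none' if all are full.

Answer: 0,1,2,3,4,5,6

Derivation:
col 0: top cell = '.' → open
col 1: top cell = '.' → open
col 2: top cell = '.' → open
col 3: top cell = '.' → open
col 4: top cell = '.' → open
col 5: top cell = '.' → open
col 6: top cell = '.' → open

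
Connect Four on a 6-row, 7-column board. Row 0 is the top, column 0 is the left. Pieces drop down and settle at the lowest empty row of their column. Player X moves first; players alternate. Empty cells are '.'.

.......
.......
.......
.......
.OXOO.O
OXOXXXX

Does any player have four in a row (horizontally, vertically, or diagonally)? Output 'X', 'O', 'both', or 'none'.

X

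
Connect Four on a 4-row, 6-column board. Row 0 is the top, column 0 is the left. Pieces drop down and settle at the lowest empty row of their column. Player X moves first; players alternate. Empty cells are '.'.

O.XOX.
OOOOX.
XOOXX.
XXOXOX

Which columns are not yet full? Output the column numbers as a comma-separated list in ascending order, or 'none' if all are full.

col 0: top cell = 'O' → FULL
col 1: top cell = '.' → open
col 2: top cell = 'X' → FULL
col 3: top cell = 'O' → FULL
col 4: top cell = 'X' → FULL
col 5: top cell = '.' → open

Answer: 1,5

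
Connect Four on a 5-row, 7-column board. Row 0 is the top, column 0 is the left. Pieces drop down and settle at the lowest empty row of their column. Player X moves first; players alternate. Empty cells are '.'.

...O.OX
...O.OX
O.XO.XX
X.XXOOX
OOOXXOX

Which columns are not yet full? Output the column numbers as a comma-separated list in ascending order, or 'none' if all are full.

Answer: 0,1,2,4

Derivation:
col 0: top cell = '.' → open
col 1: top cell = '.' → open
col 2: top cell = '.' → open
col 3: top cell = 'O' → FULL
col 4: top cell = '.' → open
col 5: top cell = 'O' → FULL
col 6: top cell = 'X' → FULL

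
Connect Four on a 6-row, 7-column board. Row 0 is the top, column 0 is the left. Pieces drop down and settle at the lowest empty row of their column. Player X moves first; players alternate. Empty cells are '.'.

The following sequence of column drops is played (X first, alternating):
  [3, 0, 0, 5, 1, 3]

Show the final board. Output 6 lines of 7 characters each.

Answer: .......
.......
.......
.......
X..O...
OX.X.O.

Derivation:
Move 1: X drops in col 3, lands at row 5
Move 2: O drops in col 0, lands at row 5
Move 3: X drops in col 0, lands at row 4
Move 4: O drops in col 5, lands at row 5
Move 5: X drops in col 1, lands at row 5
Move 6: O drops in col 3, lands at row 4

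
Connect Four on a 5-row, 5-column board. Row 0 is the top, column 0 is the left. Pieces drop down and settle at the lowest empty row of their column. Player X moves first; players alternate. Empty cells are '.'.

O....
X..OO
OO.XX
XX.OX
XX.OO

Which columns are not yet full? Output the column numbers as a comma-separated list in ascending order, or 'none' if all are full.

Answer: 1,2,3,4

Derivation:
col 0: top cell = 'O' → FULL
col 1: top cell = '.' → open
col 2: top cell = '.' → open
col 3: top cell = '.' → open
col 4: top cell = '.' → open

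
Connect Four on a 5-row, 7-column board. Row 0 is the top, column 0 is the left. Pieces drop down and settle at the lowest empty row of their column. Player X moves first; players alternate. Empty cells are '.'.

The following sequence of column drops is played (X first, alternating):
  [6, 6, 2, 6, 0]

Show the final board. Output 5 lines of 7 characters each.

Move 1: X drops in col 6, lands at row 4
Move 2: O drops in col 6, lands at row 3
Move 3: X drops in col 2, lands at row 4
Move 4: O drops in col 6, lands at row 2
Move 5: X drops in col 0, lands at row 4

Answer: .......
.......
......O
......O
X.X...X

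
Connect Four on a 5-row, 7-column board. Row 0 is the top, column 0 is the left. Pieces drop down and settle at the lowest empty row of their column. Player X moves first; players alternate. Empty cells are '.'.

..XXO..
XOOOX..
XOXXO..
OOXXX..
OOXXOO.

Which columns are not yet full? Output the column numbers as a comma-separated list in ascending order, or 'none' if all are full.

Answer: 0,1,5,6

Derivation:
col 0: top cell = '.' → open
col 1: top cell = '.' → open
col 2: top cell = 'X' → FULL
col 3: top cell = 'X' → FULL
col 4: top cell = 'O' → FULL
col 5: top cell = '.' → open
col 6: top cell = '.' → open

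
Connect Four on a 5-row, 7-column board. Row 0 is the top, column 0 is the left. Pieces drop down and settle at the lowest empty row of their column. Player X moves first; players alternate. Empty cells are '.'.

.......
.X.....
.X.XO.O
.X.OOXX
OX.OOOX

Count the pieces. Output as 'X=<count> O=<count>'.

X=8 O=8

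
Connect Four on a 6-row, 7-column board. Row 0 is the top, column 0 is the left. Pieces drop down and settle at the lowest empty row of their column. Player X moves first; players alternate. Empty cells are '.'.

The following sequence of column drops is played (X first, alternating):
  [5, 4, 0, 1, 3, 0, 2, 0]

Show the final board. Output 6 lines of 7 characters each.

Answer: .......
.......
.......
O......
O......
XOXXOX.

Derivation:
Move 1: X drops in col 5, lands at row 5
Move 2: O drops in col 4, lands at row 5
Move 3: X drops in col 0, lands at row 5
Move 4: O drops in col 1, lands at row 5
Move 5: X drops in col 3, lands at row 5
Move 6: O drops in col 0, lands at row 4
Move 7: X drops in col 2, lands at row 5
Move 8: O drops in col 0, lands at row 3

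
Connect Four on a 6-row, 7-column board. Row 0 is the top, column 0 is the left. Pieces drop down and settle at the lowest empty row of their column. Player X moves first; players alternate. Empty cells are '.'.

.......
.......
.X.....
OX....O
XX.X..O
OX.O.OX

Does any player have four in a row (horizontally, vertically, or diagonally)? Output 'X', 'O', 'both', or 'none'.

X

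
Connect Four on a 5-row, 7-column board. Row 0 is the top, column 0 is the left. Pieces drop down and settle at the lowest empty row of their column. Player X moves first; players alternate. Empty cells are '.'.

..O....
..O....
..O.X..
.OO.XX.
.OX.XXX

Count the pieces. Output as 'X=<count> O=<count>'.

X=7 O=6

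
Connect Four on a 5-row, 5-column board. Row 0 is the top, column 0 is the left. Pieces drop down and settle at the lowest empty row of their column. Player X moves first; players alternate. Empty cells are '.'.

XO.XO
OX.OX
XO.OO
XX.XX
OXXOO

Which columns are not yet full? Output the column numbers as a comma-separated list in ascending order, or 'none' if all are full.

Answer: 2

Derivation:
col 0: top cell = 'X' → FULL
col 1: top cell = 'O' → FULL
col 2: top cell = '.' → open
col 3: top cell = 'X' → FULL
col 4: top cell = 'O' → FULL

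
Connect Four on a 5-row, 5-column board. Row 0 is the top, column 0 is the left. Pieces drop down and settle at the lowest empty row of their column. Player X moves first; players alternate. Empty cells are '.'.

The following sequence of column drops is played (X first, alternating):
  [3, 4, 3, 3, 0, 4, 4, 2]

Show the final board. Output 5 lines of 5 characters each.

Answer: .....
.....
...OX
...XO
X.OXO

Derivation:
Move 1: X drops in col 3, lands at row 4
Move 2: O drops in col 4, lands at row 4
Move 3: X drops in col 3, lands at row 3
Move 4: O drops in col 3, lands at row 2
Move 5: X drops in col 0, lands at row 4
Move 6: O drops in col 4, lands at row 3
Move 7: X drops in col 4, lands at row 2
Move 8: O drops in col 2, lands at row 4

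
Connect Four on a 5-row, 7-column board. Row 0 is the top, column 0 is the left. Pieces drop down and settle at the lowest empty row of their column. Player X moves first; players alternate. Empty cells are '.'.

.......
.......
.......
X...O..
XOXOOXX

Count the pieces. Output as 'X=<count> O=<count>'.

X=5 O=4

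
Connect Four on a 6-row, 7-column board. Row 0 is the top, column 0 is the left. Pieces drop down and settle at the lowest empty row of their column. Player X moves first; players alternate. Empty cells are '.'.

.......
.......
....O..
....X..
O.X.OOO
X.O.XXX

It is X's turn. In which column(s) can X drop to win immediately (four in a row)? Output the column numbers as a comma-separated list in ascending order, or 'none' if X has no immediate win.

col 0: drop X → no win
col 1: drop X → no win
col 2: drop X → no win
col 3: drop X → WIN!
col 4: drop X → no win
col 5: drop X → no win
col 6: drop X → no win

Answer: 3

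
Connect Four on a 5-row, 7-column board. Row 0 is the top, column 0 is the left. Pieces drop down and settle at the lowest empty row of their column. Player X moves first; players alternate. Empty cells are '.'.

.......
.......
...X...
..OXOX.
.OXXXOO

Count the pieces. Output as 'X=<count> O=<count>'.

X=6 O=5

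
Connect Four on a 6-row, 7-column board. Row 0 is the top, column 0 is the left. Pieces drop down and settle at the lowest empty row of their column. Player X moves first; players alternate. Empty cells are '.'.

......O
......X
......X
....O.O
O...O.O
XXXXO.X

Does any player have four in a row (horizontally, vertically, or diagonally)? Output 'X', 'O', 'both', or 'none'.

X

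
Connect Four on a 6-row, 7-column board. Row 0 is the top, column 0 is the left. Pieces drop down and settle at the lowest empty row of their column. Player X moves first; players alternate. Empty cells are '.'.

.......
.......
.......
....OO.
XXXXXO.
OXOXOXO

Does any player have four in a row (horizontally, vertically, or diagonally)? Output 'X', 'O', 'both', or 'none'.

X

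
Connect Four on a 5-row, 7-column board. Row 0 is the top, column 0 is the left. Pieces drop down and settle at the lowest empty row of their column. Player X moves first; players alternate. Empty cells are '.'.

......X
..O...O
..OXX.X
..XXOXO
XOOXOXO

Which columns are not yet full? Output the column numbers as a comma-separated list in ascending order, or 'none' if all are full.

col 0: top cell = '.' → open
col 1: top cell = '.' → open
col 2: top cell = '.' → open
col 3: top cell = '.' → open
col 4: top cell = '.' → open
col 5: top cell = '.' → open
col 6: top cell = 'X' → FULL

Answer: 0,1,2,3,4,5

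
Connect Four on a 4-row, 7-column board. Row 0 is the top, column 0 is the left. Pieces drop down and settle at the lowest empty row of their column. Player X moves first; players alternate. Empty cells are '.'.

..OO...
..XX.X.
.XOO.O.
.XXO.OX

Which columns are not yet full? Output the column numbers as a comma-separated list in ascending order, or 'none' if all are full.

col 0: top cell = '.' → open
col 1: top cell = '.' → open
col 2: top cell = 'O' → FULL
col 3: top cell = 'O' → FULL
col 4: top cell = '.' → open
col 5: top cell = '.' → open
col 6: top cell = '.' → open

Answer: 0,1,4,5,6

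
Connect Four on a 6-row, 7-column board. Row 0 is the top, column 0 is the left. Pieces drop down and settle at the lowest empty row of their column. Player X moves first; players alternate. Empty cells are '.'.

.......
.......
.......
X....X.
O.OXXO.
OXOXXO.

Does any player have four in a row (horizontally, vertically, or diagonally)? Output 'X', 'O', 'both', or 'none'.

none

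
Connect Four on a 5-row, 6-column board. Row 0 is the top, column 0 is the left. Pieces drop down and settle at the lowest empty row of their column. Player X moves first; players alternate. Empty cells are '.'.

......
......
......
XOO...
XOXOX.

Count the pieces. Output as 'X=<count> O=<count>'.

X=4 O=4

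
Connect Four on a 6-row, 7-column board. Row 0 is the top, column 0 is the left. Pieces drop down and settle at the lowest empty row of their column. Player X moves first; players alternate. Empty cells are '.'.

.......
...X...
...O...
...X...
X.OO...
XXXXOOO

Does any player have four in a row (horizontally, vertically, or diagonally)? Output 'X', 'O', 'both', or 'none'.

X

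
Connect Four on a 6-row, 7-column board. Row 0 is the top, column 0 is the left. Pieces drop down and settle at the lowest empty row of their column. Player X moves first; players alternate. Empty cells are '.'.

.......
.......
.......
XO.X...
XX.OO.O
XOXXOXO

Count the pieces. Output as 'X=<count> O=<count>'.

X=8 O=7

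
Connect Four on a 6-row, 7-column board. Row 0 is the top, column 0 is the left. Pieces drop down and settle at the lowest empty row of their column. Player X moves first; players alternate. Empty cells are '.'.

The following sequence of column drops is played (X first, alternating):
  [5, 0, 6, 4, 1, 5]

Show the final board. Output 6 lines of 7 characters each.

Answer: .......
.......
.......
.......
.....O.
OX..OXX

Derivation:
Move 1: X drops in col 5, lands at row 5
Move 2: O drops in col 0, lands at row 5
Move 3: X drops in col 6, lands at row 5
Move 4: O drops in col 4, lands at row 5
Move 5: X drops in col 1, lands at row 5
Move 6: O drops in col 5, lands at row 4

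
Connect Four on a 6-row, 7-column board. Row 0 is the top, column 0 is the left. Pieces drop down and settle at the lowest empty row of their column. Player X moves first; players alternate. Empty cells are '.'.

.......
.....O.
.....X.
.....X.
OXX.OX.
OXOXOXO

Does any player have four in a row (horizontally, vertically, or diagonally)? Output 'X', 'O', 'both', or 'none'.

X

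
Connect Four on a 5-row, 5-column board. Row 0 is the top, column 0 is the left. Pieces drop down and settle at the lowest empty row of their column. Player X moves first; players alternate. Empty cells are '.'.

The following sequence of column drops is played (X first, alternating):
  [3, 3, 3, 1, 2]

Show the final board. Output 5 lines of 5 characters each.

Move 1: X drops in col 3, lands at row 4
Move 2: O drops in col 3, lands at row 3
Move 3: X drops in col 3, lands at row 2
Move 4: O drops in col 1, lands at row 4
Move 5: X drops in col 2, lands at row 4

Answer: .....
.....
...X.
...O.
.OXX.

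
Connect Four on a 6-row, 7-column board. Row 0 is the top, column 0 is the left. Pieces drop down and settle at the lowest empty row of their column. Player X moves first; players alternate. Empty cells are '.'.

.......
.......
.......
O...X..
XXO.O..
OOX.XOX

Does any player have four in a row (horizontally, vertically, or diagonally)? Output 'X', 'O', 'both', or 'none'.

none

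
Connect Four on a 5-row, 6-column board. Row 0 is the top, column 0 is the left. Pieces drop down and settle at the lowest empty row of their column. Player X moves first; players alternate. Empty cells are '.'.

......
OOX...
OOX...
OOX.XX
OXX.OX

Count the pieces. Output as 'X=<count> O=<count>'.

X=8 O=8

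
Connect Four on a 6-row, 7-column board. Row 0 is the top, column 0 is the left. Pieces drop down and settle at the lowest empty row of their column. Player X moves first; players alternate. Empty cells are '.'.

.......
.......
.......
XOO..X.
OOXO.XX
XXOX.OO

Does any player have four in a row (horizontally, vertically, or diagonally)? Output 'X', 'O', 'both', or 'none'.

none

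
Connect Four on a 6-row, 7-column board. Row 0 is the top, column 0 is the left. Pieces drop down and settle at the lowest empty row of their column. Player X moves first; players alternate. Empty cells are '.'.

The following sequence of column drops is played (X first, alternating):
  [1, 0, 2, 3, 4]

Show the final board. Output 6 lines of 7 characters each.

Move 1: X drops in col 1, lands at row 5
Move 2: O drops in col 0, lands at row 5
Move 3: X drops in col 2, lands at row 5
Move 4: O drops in col 3, lands at row 5
Move 5: X drops in col 4, lands at row 5

Answer: .......
.......
.......
.......
.......
OXXOX..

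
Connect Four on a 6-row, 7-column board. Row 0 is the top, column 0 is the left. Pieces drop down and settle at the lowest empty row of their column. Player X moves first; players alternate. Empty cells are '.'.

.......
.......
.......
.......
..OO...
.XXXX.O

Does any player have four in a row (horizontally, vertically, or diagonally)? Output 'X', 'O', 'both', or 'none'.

X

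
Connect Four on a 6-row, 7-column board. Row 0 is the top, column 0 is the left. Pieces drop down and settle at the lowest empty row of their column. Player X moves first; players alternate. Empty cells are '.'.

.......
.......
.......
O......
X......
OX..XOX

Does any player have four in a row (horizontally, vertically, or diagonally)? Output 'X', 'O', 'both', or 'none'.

none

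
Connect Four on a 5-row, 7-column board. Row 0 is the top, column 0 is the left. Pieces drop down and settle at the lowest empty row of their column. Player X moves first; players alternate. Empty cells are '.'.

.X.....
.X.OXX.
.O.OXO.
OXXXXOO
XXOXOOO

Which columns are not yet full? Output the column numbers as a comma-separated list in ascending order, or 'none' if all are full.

Answer: 0,2,3,4,5,6

Derivation:
col 0: top cell = '.' → open
col 1: top cell = 'X' → FULL
col 2: top cell = '.' → open
col 3: top cell = '.' → open
col 4: top cell = '.' → open
col 5: top cell = '.' → open
col 6: top cell = '.' → open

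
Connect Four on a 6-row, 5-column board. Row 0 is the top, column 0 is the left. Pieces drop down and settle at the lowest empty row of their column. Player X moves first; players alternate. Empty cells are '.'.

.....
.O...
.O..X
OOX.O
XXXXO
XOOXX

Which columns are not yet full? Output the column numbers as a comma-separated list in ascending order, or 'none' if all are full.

Answer: 0,1,2,3,4

Derivation:
col 0: top cell = '.' → open
col 1: top cell = '.' → open
col 2: top cell = '.' → open
col 3: top cell = '.' → open
col 4: top cell = '.' → open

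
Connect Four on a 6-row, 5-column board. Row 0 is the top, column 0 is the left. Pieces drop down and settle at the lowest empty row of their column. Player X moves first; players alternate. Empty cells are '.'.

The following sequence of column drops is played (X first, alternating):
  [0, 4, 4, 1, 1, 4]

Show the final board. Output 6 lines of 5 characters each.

Answer: .....
.....
.....
....O
.X..X
XO..O

Derivation:
Move 1: X drops in col 0, lands at row 5
Move 2: O drops in col 4, lands at row 5
Move 3: X drops in col 4, lands at row 4
Move 4: O drops in col 1, lands at row 5
Move 5: X drops in col 1, lands at row 4
Move 6: O drops in col 4, lands at row 3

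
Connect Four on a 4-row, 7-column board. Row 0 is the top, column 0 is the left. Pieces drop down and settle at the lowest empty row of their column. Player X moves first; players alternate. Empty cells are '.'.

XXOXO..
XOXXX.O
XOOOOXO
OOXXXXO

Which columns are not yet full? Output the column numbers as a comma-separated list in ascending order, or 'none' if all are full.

col 0: top cell = 'X' → FULL
col 1: top cell = 'X' → FULL
col 2: top cell = 'O' → FULL
col 3: top cell = 'X' → FULL
col 4: top cell = 'O' → FULL
col 5: top cell = '.' → open
col 6: top cell = '.' → open

Answer: 5,6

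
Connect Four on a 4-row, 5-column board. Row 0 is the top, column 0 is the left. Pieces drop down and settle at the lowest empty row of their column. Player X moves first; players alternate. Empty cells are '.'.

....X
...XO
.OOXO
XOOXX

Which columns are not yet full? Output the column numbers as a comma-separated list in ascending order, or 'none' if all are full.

col 0: top cell = '.' → open
col 1: top cell = '.' → open
col 2: top cell = '.' → open
col 3: top cell = '.' → open
col 4: top cell = 'X' → FULL

Answer: 0,1,2,3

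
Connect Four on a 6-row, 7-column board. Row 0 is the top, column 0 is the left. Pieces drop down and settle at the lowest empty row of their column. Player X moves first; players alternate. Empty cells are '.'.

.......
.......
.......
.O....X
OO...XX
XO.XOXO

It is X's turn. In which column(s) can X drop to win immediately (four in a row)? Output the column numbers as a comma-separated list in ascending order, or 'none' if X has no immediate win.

col 0: drop X → no win
col 1: drop X → no win
col 2: drop X → no win
col 3: drop X → no win
col 4: drop X → no win
col 5: drop X → no win
col 6: drop X → no win

Answer: none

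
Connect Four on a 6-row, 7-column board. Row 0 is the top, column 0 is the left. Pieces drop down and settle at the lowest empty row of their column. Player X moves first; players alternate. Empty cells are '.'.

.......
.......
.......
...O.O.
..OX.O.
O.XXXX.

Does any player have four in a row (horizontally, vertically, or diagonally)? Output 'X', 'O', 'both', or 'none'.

X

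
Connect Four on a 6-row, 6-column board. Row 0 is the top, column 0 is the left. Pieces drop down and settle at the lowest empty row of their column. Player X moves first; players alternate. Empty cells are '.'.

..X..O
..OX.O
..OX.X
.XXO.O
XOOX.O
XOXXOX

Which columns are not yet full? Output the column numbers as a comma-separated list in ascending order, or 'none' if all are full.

col 0: top cell = '.' → open
col 1: top cell = '.' → open
col 2: top cell = 'X' → FULL
col 3: top cell = '.' → open
col 4: top cell = '.' → open
col 5: top cell = 'O' → FULL

Answer: 0,1,3,4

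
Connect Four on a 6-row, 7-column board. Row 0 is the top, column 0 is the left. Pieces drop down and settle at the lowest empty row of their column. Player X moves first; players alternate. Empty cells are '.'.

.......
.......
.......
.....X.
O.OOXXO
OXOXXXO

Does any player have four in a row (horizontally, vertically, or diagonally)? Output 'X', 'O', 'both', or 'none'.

none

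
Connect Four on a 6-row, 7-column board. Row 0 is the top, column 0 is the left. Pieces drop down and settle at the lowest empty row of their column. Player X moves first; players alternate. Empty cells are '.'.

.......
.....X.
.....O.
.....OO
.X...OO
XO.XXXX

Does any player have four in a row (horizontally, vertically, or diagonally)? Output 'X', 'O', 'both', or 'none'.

X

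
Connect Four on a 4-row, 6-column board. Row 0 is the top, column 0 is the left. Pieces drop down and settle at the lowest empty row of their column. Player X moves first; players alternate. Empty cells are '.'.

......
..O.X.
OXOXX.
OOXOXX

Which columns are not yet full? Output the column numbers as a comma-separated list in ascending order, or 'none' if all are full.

Answer: 0,1,2,3,4,5

Derivation:
col 0: top cell = '.' → open
col 1: top cell = '.' → open
col 2: top cell = '.' → open
col 3: top cell = '.' → open
col 4: top cell = '.' → open
col 5: top cell = '.' → open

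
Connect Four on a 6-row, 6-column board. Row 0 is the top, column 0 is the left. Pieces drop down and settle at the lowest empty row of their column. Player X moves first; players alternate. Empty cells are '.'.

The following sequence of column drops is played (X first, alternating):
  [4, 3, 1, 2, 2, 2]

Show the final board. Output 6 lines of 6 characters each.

Move 1: X drops in col 4, lands at row 5
Move 2: O drops in col 3, lands at row 5
Move 3: X drops in col 1, lands at row 5
Move 4: O drops in col 2, lands at row 5
Move 5: X drops in col 2, lands at row 4
Move 6: O drops in col 2, lands at row 3

Answer: ......
......
......
..O...
..X...
.XOOX.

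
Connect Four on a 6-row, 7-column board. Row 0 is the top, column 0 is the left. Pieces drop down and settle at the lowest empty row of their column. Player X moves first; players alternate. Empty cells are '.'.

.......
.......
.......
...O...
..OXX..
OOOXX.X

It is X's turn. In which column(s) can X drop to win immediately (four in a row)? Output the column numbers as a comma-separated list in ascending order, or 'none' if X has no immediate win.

Answer: 5

Derivation:
col 0: drop X → no win
col 1: drop X → no win
col 2: drop X → no win
col 3: drop X → no win
col 4: drop X → no win
col 5: drop X → WIN!
col 6: drop X → no win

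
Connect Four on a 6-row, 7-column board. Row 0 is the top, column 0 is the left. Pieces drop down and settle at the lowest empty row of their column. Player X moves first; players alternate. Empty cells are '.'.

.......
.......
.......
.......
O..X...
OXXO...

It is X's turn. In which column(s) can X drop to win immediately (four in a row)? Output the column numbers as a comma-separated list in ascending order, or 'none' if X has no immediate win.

Answer: none

Derivation:
col 0: drop X → no win
col 1: drop X → no win
col 2: drop X → no win
col 3: drop X → no win
col 4: drop X → no win
col 5: drop X → no win
col 6: drop X → no win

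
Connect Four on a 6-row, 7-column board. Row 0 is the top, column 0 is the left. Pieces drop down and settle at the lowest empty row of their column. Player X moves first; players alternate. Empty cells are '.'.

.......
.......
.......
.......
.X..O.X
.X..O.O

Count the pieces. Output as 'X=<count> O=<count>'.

X=3 O=3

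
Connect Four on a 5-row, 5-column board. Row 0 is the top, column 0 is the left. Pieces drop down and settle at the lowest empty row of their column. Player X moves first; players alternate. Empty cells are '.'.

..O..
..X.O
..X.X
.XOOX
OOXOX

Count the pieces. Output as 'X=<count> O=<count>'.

X=7 O=7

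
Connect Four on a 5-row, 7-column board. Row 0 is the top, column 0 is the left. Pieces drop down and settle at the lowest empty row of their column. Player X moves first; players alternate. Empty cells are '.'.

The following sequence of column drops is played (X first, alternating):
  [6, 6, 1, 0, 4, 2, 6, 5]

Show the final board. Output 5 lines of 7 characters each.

Answer: .......
.......
......X
......O
OXO.XOX

Derivation:
Move 1: X drops in col 6, lands at row 4
Move 2: O drops in col 6, lands at row 3
Move 3: X drops in col 1, lands at row 4
Move 4: O drops in col 0, lands at row 4
Move 5: X drops in col 4, lands at row 4
Move 6: O drops in col 2, lands at row 4
Move 7: X drops in col 6, lands at row 2
Move 8: O drops in col 5, lands at row 4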